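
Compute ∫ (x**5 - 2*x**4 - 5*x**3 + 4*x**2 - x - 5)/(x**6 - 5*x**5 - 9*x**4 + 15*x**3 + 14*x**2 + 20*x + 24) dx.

4237*log(x - 6)/8288 + 31*log(x - 2)/240 + log(x + 1)/21 + 11*log(x + 2)/160 + 9*log(x**2 + 1)/74 - 26*atan(x)/185 + C

Factor the denominator: (x - 6)*(x - 2)*(x + 1)*(x + 2)*(x**2 + 1).
Partial-fraction decomposition: (45*x - 26)/(185*(x**2 + 1)) + 11/(160*(x + 2)) + 1/(21*(x + 1)) + 31/(240*(x - 2)) + 4237/(8288*(x - 6)).
Integrate each term; A/(x−a) gives A·log|x−a|; the (Bx+D)/(x²+p²) term gives a log and an atan.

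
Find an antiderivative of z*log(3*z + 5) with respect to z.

z**2*log(3*z + 5)/2 - z**2/4 + 5*z/6 - 25*log(3*z + 5)/18 + C

Use integration by parts with u = log(3*z + 5), dv = z dz.
Then du = 3/(3*z + 5) dz and v = z**2/2.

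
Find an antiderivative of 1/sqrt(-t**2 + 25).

Substitute t = 5·sin(θ), so dt = 5·cos(θ) dθ and the radical becomes sqrt(-t**2 + 25) = 5·cos(θ) by the Pythagorean identity.
Integrate the resulting trig expression in θ, then back-substitute θ = asin(t/5), sin(θ) = t/5, cos(θ) = sqrt(-t**2 + 25)/5 (absorbing any constant into C).

asin(t/5) + C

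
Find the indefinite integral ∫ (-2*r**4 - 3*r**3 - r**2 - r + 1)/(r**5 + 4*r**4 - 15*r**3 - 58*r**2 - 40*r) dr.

Factor the denominator: r*(r - 4)*(r + 1)*(r + 2)*(r + 5).
Partial-fraction decomposition: -149/(90*(r + 5)) + 1/(4*(r + 2)) + 1/(10*(r + 1)) - 241/(360*(r - 4)) - 1/(40*r).
Integrate each term: A/(r−a) contributes A·log|r−a|.

-log(r)/40 - 241*log(r - 4)/360 + log(r + 1)/10 + log(r + 2)/4 - 149*log(r + 5)/90 + C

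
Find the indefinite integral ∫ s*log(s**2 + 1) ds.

Let u = s**2 + 1, so du = (2*s) ds.
The integral becomes (1/2)·∫ log(u) du; integrate by parts with u′=log(u), dv′=du.

s**2*log(s**2 + 1)/2 - s**2/2 + log(s**2 + 1)/2 + C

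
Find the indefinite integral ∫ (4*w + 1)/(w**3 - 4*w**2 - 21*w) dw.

Factor the denominator: w*(w - 7)*(w + 3).
Partial-fraction decomposition: -11/(30*(w + 3)) + 29/(70*(w - 7)) - 1/(21*w).
Integrate each term: A/(w−a) contributes A·log|w−a|.

-log(w)/21 + 29*log(w - 7)/70 - 11*log(w + 3)/30 + C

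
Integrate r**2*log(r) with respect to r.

Use integration by parts with u = log(r), dv = r**2 dr.
Then du = 1/r dr and v = r**3/3.

r**3*log(r)/3 - r**3/9 + C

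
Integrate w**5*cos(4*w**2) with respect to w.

Let u = w², du = 2w dw; rewrite as (1/2)∫ u^2·cos(4u) du.
Now integrate by parts 2 times.

w**4*sin(4*w**2)/8 + w**2*cos(4*w**2)/16 - sin(4*w**2)/64 + C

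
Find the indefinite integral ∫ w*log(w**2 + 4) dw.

w**2*log(w**2 + 4)/2 - w**2/2 + 2*log(w**2 + 4) + C

Let u = w**2 + 4, so du = (2*w) dw.
The integral becomes (1/2)·∫ log(u) du; integrate by parts with u′=log(u), dv′=du.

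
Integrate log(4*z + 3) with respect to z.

z*log(4*z + 3) - z + 3*log(4*z + 3)/4 + C

Use integration by parts with u = log(4*z + 3), dv = dz.
Then du = 4/(4*z + 3) dz and v = z.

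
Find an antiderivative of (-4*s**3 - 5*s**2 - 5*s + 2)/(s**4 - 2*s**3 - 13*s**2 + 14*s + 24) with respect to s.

Factor the denominator: (s - 4)*(s - 2)*(s + 1)*(s + 3).
Partial-fraction decomposition: -8/(7*(s + 3)) + 1/(5*(s + 1)) + 2/(s - 2) - 177/(35*(s - 4)).
Integrate each term: A/(s−a) contributes A·log|s−a|.

-177*log(s - 4)/35 + 2*log(s - 2) + log(s + 1)/5 - 8*log(s + 3)/7 + C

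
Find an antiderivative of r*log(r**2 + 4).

r**2*log(r**2 + 4)/2 - r**2/2 + 2*log(r**2 + 4) + C

Let u = r**2 + 4, so du = (2*r) dr.
The integral becomes (1/2)·∫ log(u) du; integrate by parts with u′=log(u), dv′=du.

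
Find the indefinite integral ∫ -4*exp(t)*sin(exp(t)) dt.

4*cos(exp(t)) + C

Let u = exp(t), so du = (exp(t)) dt.
Rewriting, the integral becomes -4·∫ sin(u) du = -4·-cos(u).
Substituting back, u = exp(t).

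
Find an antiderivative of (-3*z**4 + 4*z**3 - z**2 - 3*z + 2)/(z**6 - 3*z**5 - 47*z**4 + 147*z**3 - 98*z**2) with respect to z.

-5899*log(z - 7)/20580 + 2*log(z - 2)/15 - log(z - 1)/48 + 2867*log(z + 7)/16464 + 1/(49*z) + C

Factor the denominator: z**2*(z - 7)*(z - 2)*(z - 1)*(z + 7).
Partial-fraction decomposition: 2867/(16464*(z + 7)) - 1/(48*(z - 1)) + 2/(15*(z - 2)) - 5899/(20580*(z - 7)) - 1/(49*z**2).
Integrate each term; A/(z−a) gives A·log|z−a|; A/(z−a)² gives −A/(z−a).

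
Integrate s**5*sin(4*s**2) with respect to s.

Let u = s², du = 2s ds; rewrite as (1/2)∫ u^2·sin(4u) du.
Now integrate by parts 2 times.

-s**4*cos(4*s**2)/8 + s**2*sin(4*s**2)/16 + cos(4*s**2)/64 + C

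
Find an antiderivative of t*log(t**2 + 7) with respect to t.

t**2*log(t**2 + 7)/2 - t**2/2 + 7*log(t**2 + 7)/2 + C

Let u = t**2 + 7, so du = (2*t) dt.
The integral becomes (1/2)·∫ log(u) du; integrate by parts with u′=log(u), dv′=du.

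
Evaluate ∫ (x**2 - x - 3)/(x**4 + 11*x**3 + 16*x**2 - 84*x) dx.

log(x)/28 - log(x - 2)/144 + 13*log(x + 6)/16 - 53*log(x + 7)/63 + C

Factor the denominator: x*(x - 2)*(x + 6)*(x + 7).
Partial-fraction decomposition: -53/(63*(x + 7)) + 13/(16*(x + 6)) - 1/(144*(x - 2)) + 1/(28*x).
Integrate each term: A/(x−a) contributes A·log|x−a|.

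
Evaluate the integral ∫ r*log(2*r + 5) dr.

r**2*log(2*r + 5)/2 - r**2/4 + 5*r/4 - 25*log(2*r + 5)/8 + C

Use integration by parts with u = log(2*r + 5), dv = r dr.
Then du = 2/(2*r + 5) dr and v = r**2/2.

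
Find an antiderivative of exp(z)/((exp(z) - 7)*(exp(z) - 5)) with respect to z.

Let u = e^z, du = e^z dz.
The integral becomes ∫ du/((u-5)(u-7)); decompose into partial fractions.

log(exp(z) - 7)/2 - log(exp(z) - 5)/2 + C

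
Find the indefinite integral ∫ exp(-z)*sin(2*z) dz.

-exp(-z)*sin(2*z)/5 - 2*exp(-z)*cos(2*z)/5 + C

Let I denote the integral. Integrate by parts with u = sin(2*z), dv = exp(-z) dz, so v = -exp(-z): I = -exp(-z)*sin(2*z) + 2·∫ exp(-z)*cos(2*z) dz.
Apply parts again with u = cos(2*z), dv = exp(-z) dz: ∫ exp(-z)*cos(2*z) dz = -exp(-z)*cos(2*z) − 2·I. Substituting back brings back I: I = -exp(-z)*sin(2*z) - 2*exp(-z)*cos(2*z) − 4·I.
Solving for I: (1 + 4)·I equals the remaining terms, so I = (1/5)·(-exp(-z)*sin(2*z) - 2*exp(-z)*cos(2*z)).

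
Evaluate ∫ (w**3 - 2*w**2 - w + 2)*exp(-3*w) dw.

Use integration by parts with u = w**3 - 2*w**2 - w + 2, dv = exp(-3*w) dw, so v = -exp(-3*w)/3.
Apply parts 3 times (tabular method): alternate signs, differentiate u down to 0, integrate dv up.

(-9*w**3 + 9*w**2 + 15*w - 13)*exp(-3*w)/27 + C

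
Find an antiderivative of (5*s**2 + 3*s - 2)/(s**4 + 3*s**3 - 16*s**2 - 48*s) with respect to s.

Factor the denominator: s*(s - 4)*(s + 3)*(s + 4).
Partial-fraction decomposition: -33/(16*(s + 4)) + 34/(21*(s + 3)) + 45/(112*(s - 4)) + 1/(24*s).
Integrate each term: A/(s−a) contributes A·log|s−a|.

log(s)/24 + 45*log(s - 4)/112 + 34*log(s + 3)/21 - 33*log(s + 4)/16 + C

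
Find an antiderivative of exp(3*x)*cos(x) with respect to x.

Let I denote the integral. Integrate by parts with u = cos(x), dv = exp(3*x) dx, so v = exp(3*x)/3: I = exp(3*x)*cos(x)/3 + (1/3)·∫ exp(3*x)*sin(x) dx.
Apply parts again with u = sin(x), dv = exp(3*x) dx: ∫ exp(3*x)*sin(x) dx = exp(3*x)*sin(x)/3 − (1/3)·I. Substituting back brings back I: I = exp(3*x)*sin(x)/9 + exp(3*x)*cos(x)/3 − (1/9)·I.
Solving for I: (1 + 1/9)·I equals the remaining terms, so I = (9/10)·(exp(3*x)*sin(x)/9 + exp(3*x)*cos(x)/3).

exp(3*x)*sin(x)/10 + 3*exp(3*x)*cos(x)/10 + C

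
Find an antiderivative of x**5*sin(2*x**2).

-x**4*cos(2*x**2)/4 + x**2*sin(2*x**2)/4 + cos(2*x**2)/8 + C

Let u = x², du = 2x dx; rewrite as (1/2)∫ u^2·sin(2u) du.
Now integrate by parts 2 times.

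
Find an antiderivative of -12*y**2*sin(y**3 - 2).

4*cos(y**3 - 2) + C

Let u = y**3 - 2, so du = (3*y**2) dy.
Rewriting, the integral becomes -4·∫ sin(u) du = -4·-cos(u).
Substituting back, u = y**3 - 2.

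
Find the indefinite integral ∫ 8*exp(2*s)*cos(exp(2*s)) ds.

4*sin(exp(2*s)) + C

Let u = exp(2*s), so du = (2*exp(2*s)) ds.
Rewriting, the integral becomes 4·∫ cos(u) du = 4·sin(u).
Substituting back, u = exp(2*s).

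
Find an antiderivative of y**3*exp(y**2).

(y**2 - 1)*exp(y**2)/2 + C

Let u = y², du = 2y dy; rewrite as (1/2)∫ u^1·exp(1u) du.
Now integrate by parts 1 time.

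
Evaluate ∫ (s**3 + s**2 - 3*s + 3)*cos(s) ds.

s**3*sin(s) + s**2*sin(s) + 3*s**2*cos(s) - 9*s*sin(s) + 2*s*cos(s) + sin(s) - 9*cos(s) + C

Use integration by parts with u = s**3 + s**2 - 3*s + 3, dv = cos(s) ds, so v = sin(s).
Apply parts 3 times (tabular method): alternate signs, differentiate u down to 0, integrate dv up.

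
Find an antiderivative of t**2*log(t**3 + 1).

t**3*log(t**3 + 1)/3 - t**3/3 + log(t**3 + 1)/3 + C

Let u = t**3 + 1, so du = (3*t**2) dt.
The integral becomes (1/3)·∫ log(u) du; integrate by parts with u′=log(u), dv′=du.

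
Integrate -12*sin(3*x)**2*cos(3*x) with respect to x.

-4*sin(3*x)**3/3 + C

Let u = sin(3*x), so du = (3*cos(3*x)) dx.
Rewriting, the integral becomes -4·∫ u^2 du = -4·u^3/3.
Substituting back, u = sin(3*x).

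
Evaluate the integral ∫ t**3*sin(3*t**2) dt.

Let u = t², du = 2t dt; rewrite as (1/2)∫ u^1·sin(3u) du.
Now integrate by parts 1 time.

-t**2*cos(3*t**2)/6 + sin(3*t**2)/18 + C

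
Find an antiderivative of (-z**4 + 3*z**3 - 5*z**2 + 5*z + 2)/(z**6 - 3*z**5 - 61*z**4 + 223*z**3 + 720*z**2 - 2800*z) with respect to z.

Factor the denominator: z*(z - 5)**2*(z - 4)*(z + 4)*(z + 7).
Partial-fraction decomposition: 103/(924*(z + 7)) - 91/(1296*(z + 4)) - 61/(176*(z - 4)) + 2479/(8100*(z - 5)) - 29/(45*(z - 5)**2) - 1/(1400*z).
Integrate each term; A/(z−a) gives A·log|z−a|; A/(z−a)² gives −A/(z−a).

-log(z)/1400 + 2479*log(z - 5)/8100 - 61*log(z - 4)/176 - 91*log(z + 4)/1296 + 103*log(z + 7)/924 + 29/(45*z - 225) + C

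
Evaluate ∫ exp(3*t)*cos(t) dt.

exp(3*t)*sin(t)/10 + 3*exp(3*t)*cos(t)/10 + C

Let I denote the integral. Integrate by parts with u = cos(t), dv = exp(3*t) dt, so v = exp(3*t)/3: I = exp(3*t)*cos(t)/3 + (1/3)·∫ exp(3*t)*sin(t) dt.
Apply parts again with u = sin(t), dv = exp(3*t) dt: ∫ exp(3*t)*sin(t) dt = exp(3*t)*sin(t)/3 − (1/3)·I. Substituting back brings back I: I = exp(3*t)*sin(t)/9 + exp(3*t)*cos(t)/3 − (1/9)·I.
Solving for I: (1 + 1/9)·I equals the remaining terms, so I = (9/10)·(exp(3*t)*sin(t)/9 + exp(3*t)*cos(t)/3).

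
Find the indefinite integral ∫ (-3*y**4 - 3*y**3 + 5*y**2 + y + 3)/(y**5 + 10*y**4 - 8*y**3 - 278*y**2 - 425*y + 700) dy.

-2117*log(y - 5)/4320 - log(y - 1)/320 - 497*log(y + 4)/135 + 459*log(y + 5)/40 - 5933*log(y + 7)/576 + C

Factor the denominator: (y - 5)*(y - 1)*(y + 4)*(y + 5)*(y + 7).
Partial-fraction decomposition: -5933/(576*(y + 7)) + 459/(40*(y + 5)) - 497/(135*(y + 4)) - 1/(320*(y - 1)) - 2117/(4320*(y - 5)).
Integrate each term: A/(y−a) contributes A·log|y−a|.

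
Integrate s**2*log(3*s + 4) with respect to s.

s**3*log(3*s + 4)/3 - s**3/9 + 2*s**2/9 - 16*s/27 + 64*log(3*s + 4)/81 + C

Use integration by parts with u = log(3*s + 4), dv = s**2 ds.
Then du = 3/(3*s + 4) ds and v = s**3/3.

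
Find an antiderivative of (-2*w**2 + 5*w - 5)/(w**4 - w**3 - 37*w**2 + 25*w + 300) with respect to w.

Factor the denominator: (w - 5)*(w - 4)*(w + 3)*(w + 5).
Partial-fraction decomposition: 4/(9*(w + 5)) - 19/(56*(w + 3)) + 17/(63*(w - 4)) - 3/(8*(w - 5)).
Integrate each term: A/(w−a) contributes A·log|w−a|.

-3*log(w - 5)/8 + 17*log(w - 4)/63 - 19*log(w + 3)/56 + 4*log(w + 5)/9 + C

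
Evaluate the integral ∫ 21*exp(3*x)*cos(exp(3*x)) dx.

7*sin(exp(3*x)) + C

Let u = exp(3*x), so du = (3*exp(3*x)) dx.
Rewriting, the integral becomes 7·∫ cos(u) du = 7·sin(u).
Substituting back, u = exp(3*x).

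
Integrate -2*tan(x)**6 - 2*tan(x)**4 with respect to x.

Let u = tan(x), so du = (tan(x)**2 + 1) dx.
Rewriting, the integral becomes -2·∫ u^4 du = -2·u^5/5.
Substituting back, u = tan(x).

-2*tan(x)**5/5 + C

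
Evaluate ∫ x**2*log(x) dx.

x**3*log(x)/3 - x**3/9 + C

Use integration by parts with u = log(x), dv = x**2 dx.
Then du = 1/x dx and v = x**3/3.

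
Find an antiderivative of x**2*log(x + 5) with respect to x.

x**3*log(x + 5)/3 - x**3/9 + 5*x**2/6 - 25*x/3 + 125*log(x + 5)/3 + C

Use integration by parts with u = log(x + 5), dv = x**2 dx.
Then du = 1/(x + 5) dx and v = x**3/3.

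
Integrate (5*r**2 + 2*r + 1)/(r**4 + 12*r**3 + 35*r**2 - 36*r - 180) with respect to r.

Factor the denominator: (r - 2)*(r + 3)*(r + 5)*(r + 6).
Partial-fraction decomposition: -169/(24*(r + 6)) + 58/(7*(r + 5)) - 4/(3*(r + 3)) + 5/(56*(r - 2)).
Integrate each term: A/(r−a) contributes A·log|r−a|.

5*log(r - 2)/56 - 4*log(r + 3)/3 + 58*log(r + 5)/7 - 169*log(r + 6)/24 + C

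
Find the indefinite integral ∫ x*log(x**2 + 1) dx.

x**2*log(x**2 + 1)/2 - x**2/2 + log(x**2 + 1)/2 + C

Let u = x**2 + 1, so du = (2*x) dx.
The integral becomes (1/2)·∫ log(u) du; integrate by parts with u′=log(u), dv′=du.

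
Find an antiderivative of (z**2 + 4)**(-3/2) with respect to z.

Substitute z = 2·tan(θ), so dz = 2·sec(θ)^2 dθ and the radical becomes sqrt(z**2 + 4) = 2·sec(θ) by the Pythagorean identity.
Integrate the resulting trig expression in θ, then back-substitute tan(θ) = z/2, sec(θ) = sqrt(z**2 + 4)/2 (absorbing any constant into C).

z/(4*sqrt(z**2 + 4)) + C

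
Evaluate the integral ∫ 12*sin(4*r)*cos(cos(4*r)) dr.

-3*sin(cos(4*r)) + C

Let u = cos(4*r), so du = (-4*sin(4*r)) dr.
Rewriting, the integral becomes -3·∫ cos(u) du = -3·sin(u).
Substituting back, u = cos(4*r).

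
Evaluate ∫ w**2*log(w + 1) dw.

Use integration by parts with u = log(w + 1), dv = w**2 dw.
Then du = 1/(w + 1) dw and v = w**3/3.

w**3*log(w + 1)/3 - w**3/9 + w**2/6 - w/3 + log(w + 1)/3 + C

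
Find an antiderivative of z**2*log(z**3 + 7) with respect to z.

Let u = z**3 + 7, so du = (3*z**2) dz.
The integral becomes (1/3)·∫ log(u) du; integrate by parts with u′=log(u), dv′=du.

z**3*log(z**3 + 7)/3 - z**3/3 + 7*log(z**3 + 7)/3 + C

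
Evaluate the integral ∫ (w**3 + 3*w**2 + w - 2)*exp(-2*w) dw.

Use integration by parts with u = w**3 + 3*w**2 + w - 2, dv = exp(-2*w) dw, so v = -exp(-2*w)/2.
Apply parts 3 times (tabular method): alternate signs, differentiate u down to 0, integrate dv up.

(-4*w**3 - 18*w**2 - 22*w - 3)*exp(-2*w)/8 + C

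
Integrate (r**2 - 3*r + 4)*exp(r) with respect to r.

Use integration by parts with u = r**2 - 3*r + 4, dv = exp(r) dr, so v = exp(r).
Apply parts 2 times (tabular method): alternate signs, differentiate u down to 0, integrate dv up.

(r**2 - 5*r + 9)*exp(r) + C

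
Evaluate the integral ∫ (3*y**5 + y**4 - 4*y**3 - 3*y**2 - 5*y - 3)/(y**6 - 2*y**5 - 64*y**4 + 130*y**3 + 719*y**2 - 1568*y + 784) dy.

51265*log(y - 7)/16632 - 3001*log(y - 4)/2376 - 79*log(y - 1)/9600 - 2591*log(y + 4)/6600 + 46763*log(y + 7)/29568 + 11/(720*y - 720) + C

Factor the denominator: (y - 7)*(y - 4)*(y - 1)**2*(y + 4)*(y + 7).
Partial-fraction decomposition: 46763/(29568*(y + 7)) - 2591/(6600*(y + 4)) - 79/(9600*(y - 1)) - 11/(720*(y - 1)**2) - 3001/(2376*(y - 4)) + 51265/(16632*(y - 7)).
Integrate each term; A/(y−a) gives A·log|y−a|; A/(y−a)² gives −A/(y−a).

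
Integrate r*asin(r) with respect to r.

Use integration by parts with u = arcsin(r), dv = r dr.
Then du = 1/sqrt(-r**2 + 1) dr.

r**2*asin(r)/2 + r*sqrt(-r**2 + 1)/4 - asin(r)/4 + C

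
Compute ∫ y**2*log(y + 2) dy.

Use integration by parts with u = log(y + 2), dv = y**2 dy.
Then du = 1/(y + 2) dy and v = y**3/3.

y**3*log(y + 2)/3 - y**3/9 + y**2/3 - 4*y/3 + 8*log(y + 2)/3 + C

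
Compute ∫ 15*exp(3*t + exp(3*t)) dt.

5*exp(exp(3*t)) + C

Let u = exp(3*t), so du = (3*exp(3*t)) dt.
Rewriting, the integral becomes 5·∫ e^u du = 5·e^u.
Substituting back, u = exp(3*t).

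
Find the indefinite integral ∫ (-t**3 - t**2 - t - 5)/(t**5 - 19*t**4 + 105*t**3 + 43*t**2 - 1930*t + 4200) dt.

-101*log(t - 7)/11 + 263*log(t - 6)/10 - 1387*log(t - 5)/81 + 47*log(t + 4)/8910 + 80/(9*t - 45) + C

Factor the denominator: (t - 7)*(t - 6)*(t - 5)**2*(t + 4).
Partial-fraction decomposition: 47/(8910*(t + 4)) - 1387/(81*(t - 5)) - 80/(9*(t - 5)**2) + 263/(10*(t - 6)) - 101/(11*(t - 7)).
Integrate each term; A/(t−a) gives A·log|t−a|; A/(t−a)² gives −A/(t−a).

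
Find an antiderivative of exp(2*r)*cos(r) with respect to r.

Let I denote the integral. Integrate by parts with u = cos(r), dv = exp(2*r) dr, so v = exp(2*r)/2: I = exp(2*r)*cos(r)/2 + (1/2)·∫ exp(2*r)*sin(r) dr.
Apply parts again with u = sin(r), dv = exp(2*r) dr: ∫ exp(2*r)*sin(r) dr = exp(2*r)*sin(r)/2 − (1/2)·I. Substituting back brings back I: I = exp(2*r)*sin(r)/4 + exp(2*r)*cos(r)/2 − (1/4)·I.
Solving for I: (1 + 1/4)·I equals the remaining terms, so I = (4/5)·(exp(2*r)*sin(r)/4 + exp(2*r)*cos(r)/2).

exp(2*r)*sin(r)/5 + 2*exp(2*r)*cos(r)/5 + C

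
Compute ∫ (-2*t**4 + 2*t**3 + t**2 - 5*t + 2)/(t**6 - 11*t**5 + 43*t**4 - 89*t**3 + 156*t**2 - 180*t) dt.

Factor the denominator: t*(t - 5)*(t - 3)**2*(t**2 + 4).
Partial-fraction decomposition: (893*t + 2406)/(9802*(t**2 + 4)) + 4991/(3042*(t - 3)) + 56/(39*(t - 3)**2) - 499/(290*(t - 5)) - 1/(90*t).
Integrate each term; A/(t−a) gives A·log|t−a|; the (Bt+D)/(t²+p²) term gives a log and an atan.

-log(t)/90 - 499*log(t - 5)/290 + 4991*log(t - 3)/3042 + 893*log(t**2 + 4)/19604 + 1203*atan(t/2)/9802 - 56/(39*t - 117) + C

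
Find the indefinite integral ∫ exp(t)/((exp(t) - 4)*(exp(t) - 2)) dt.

Let u = e^t, du = e^t dt.
The integral becomes ∫ du/((u-4)(u-2)); decompose into partial fractions.

log(exp(t) - 4)/2 - log(exp(t) - 2)/2 + C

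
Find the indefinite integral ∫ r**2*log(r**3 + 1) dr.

r**3*log(r**3 + 1)/3 - r**3/3 + log(r**3 + 1)/3 + C

Let u = r**3 + 1, so du = (3*r**2) dr.
The integral becomes (1/3)·∫ log(u) du; integrate by parts with u′=log(u), dv′=du.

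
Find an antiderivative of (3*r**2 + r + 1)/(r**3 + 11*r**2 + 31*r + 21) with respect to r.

log(r + 1)/4 - 25*log(r + 3)/8 + 47*log(r + 7)/8 + C

Factor the denominator: (r + 1)*(r + 3)*(r + 7).
Partial-fraction decomposition: 47/(8*(r + 7)) - 25/(8*(r + 3)) + 1/(4*(r + 1)).
Integrate each term: A/(r−a) contributes A·log|r−a|.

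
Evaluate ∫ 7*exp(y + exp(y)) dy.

Let u = exp(y), so du = (exp(y)) dy.
Rewriting, the integral becomes 7·∫ e^u du = 7·e^u.
Substituting back, u = exp(y).

7*exp(exp(y)) + C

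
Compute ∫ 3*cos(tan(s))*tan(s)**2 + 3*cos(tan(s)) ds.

3*sin(tan(s)) + C

Let u = tan(s), so du = (tan(s)**2 + 1) ds.
Rewriting, the integral becomes 3·∫ cos(u) du = 3·sin(u).
Substituting back, u = tan(s).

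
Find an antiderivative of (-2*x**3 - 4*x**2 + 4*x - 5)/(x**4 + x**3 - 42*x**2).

-163*log(x)/1764 - 557*log(x - 6)/468 - 457*log(x + 7)/637 - 5/(42*x) + C

Factor the denominator: x**2*(x - 6)*(x + 7).
Partial-fraction decomposition: -457/(637*(x + 7)) - 557/(468*(x - 6)) - 163/(1764*x) + 5/(42*x**2).
Integrate each term; A/(x−a) gives A·log|x−a|; A/(x−a)² gives −A/(x−a).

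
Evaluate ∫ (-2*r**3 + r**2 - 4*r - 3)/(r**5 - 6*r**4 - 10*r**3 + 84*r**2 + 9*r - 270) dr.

-31*log(r - 5)/28 + log(r - 3) - log(r + 2)/7 + log(r + 3)/4 - 1/(r - 3) + C

Factor the denominator: (r - 5)*(r - 3)**2*(r + 2)*(r + 3).
Partial-fraction decomposition: 1/(4*(r + 3)) - 1/(7*(r + 2)) + 1/(r - 3) + (r - 3)**(-2) - 31/(28*(r - 5)).
Integrate each term; A/(r−a) gives A·log|r−a|; A/(r−a)² gives −A/(r−a).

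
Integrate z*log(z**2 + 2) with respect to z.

Let u = z**2 + 2, so du = (2*z) dz.
The integral becomes (1/2)·∫ log(u) du; integrate by parts with u′=log(u), dv′=du.

z**2*log(z**2 + 2)/2 - z**2/2 + log(z**2 + 2) + C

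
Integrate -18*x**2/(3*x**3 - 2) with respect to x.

-2*log(3*x**3 - 2) + C

Let u = 3*x**3 - 2, so du = (9*x**2) dx.
Rewriting, the integral becomes -2·∫ 1/u du = -2·log(u).
Substituting back, u = 3*x**3 - 2.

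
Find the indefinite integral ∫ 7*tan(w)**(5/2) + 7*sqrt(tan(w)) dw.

Let u = tan(w), so du = (tan(w)**2 + 1) dw.
Rewriting, the integral becomes 7·∫ √u du = 7·(2/3)u^(3/2).
Substituting back, u = tan(w).

14*tan(w)**(3/2)/3 + C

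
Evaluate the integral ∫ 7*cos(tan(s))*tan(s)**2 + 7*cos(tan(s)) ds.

Let u = tan(s), so du = (tan(s)**2 + 1) ds.
Rewriting, the integral becomes 7·∫ cos(u) du = 7·sin(u).
Substituting back, u = tan(s).

7*sin(tan(s)) + C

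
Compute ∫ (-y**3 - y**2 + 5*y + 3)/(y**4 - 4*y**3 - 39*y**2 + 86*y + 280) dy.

-59*log(y - 7)/54 + 19*log(y - 4)/54 - log(y + 2)/54 - 13*log(y + 5)/54 + C

Factor the denominator: (y - 7)*(y - 4)*(y + 2)*(y + 5).
Partial-fraction decomposition: -13/(54*(y + 5)) - 1/(54*(y + 2)) + 19/(54*(y - 4)) - 59/(54*(y - 7)).
Integrate each term: A/(y−a) contributes A·log|y−a|.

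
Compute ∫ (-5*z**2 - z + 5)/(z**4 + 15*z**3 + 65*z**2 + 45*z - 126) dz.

-log(z - 1)/224 + 37*log(z + 3)/48 - 169*log(z + 6)/21 + 233*log(z + 7)/32 + C

Factor the denominator: (z - 1)*(z + 3)*(z + 6)*(z + 7).
Partial-fraction decomposition: 233/(32*(z + 7)) - 169/(21*(z + 6)) + 37/(48*(z + 3)) - 1/(224*(z - 1)).
Integrate each term: A/(z−a) contributes A·log|z−a|.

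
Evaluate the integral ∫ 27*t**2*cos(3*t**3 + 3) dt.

3*sin(3*t**3 + 3) + C

Let u = 3*t**3 + 3, so du = (9*t**2) dt.
Rewriting, the integral becomes 3·∫ cos(u) du = 3·sin(u).
Substituting back, u = 3*t**3 + 3.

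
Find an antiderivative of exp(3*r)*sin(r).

Let I denote the integral. Integrate by parts with u = sin(r), dv = exp(3*r) dr, so v = exp(3*r)/3: I = exp(3*r)*sin(r)/3 − (1/3)·∫ exp(3*r)*cos(r) dr.
Apply parts again with u = cos(r), dv = exp(3*r) dr: ∫ exp(3*r)*cos(r) dr = exp(3*r)*cos(r)/3 + (1/3)·I. Substituting back brings back I: I = exp(3*r)*sin(r)/3 - exp(3*r)*cos(r)/9 − (1/9)·I.
Solving for I: (1 + 1/9)·I equals the remaining terms, so I = (9/10)·(exp(3*r)*sin(r)/3 - exp(3*r)*cos(r)/9).

3*exp(3*r)*sin(r)/10 - exp(3*r)*cos(r)/10 + C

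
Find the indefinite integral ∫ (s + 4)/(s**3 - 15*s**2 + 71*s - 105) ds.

11*log(s - 7)/8 - 9*log(s - 5)/4 + 7*log(s - 3)/8 + C

Factor the denominator: (s - 7)*(s - 5)*(s - 3).
Partial-fraction decomposition: 7/(8*(s - 3)) - 9/(4*(s - 5)) + 11/(8*(s - 7)).
Integrate each term: A/(s−a) contributes A·log|s−a|.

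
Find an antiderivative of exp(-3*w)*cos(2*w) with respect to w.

Let I denote the integral. Integrate by parts with u = cos(2*w), dv = exp(-3*w) dw, so v = -exp(-3*w)/3: I = -exp(-3*w)*cos(2*w)/3 − (2/3)·∫ exp(-3*w)*sin(2*w) dw.
Apply parts again with u = sin(2*w), dv = exp(-3*w) dw: ∫ exp(-3*w)*sin(2*w) dw = -exp(-3*w)*sin(2*w)/3 + (2/3)·I. Substituting back brings back I: I = 2*exp(-3*w)*sin(2*w)/9 - exp(-3*w)*cos(2*w)/3 − (4/9)·I.
Solving for I: (1 + 4/9)·I equals the remaining terms, so I = (9/13)·(2*exp(-3*w)*sin(2*w)/9 - exp(-3*w)*cos(2*w)/3).

2*exp(-3*w)*sin(2*w)/13 - 3*exp(-3*w)*cos(2*w)/13 + C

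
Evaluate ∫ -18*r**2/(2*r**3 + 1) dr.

Let u = 2*r**3 + 1, so du = (6*r**2) dr.
Rewriting, the integral becomes -3·∫ 1/u du = -3·log(u).
Substituting back, u = 2*r**3 + 1.

-3*log(2*r**3 + 1) + C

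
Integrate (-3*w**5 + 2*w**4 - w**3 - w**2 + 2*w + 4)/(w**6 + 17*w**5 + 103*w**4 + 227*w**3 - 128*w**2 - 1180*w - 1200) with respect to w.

Factor the denominator: (w - 2)*(w + 2)*(w + 3)*(w + 4)*(w + 5)**2.
Partial-fraction decomposition: 150427/(588*(w + 5)) + 3573/(14*(w + 5)**2) - 907/(3*(w + 4)) + 907/(20*(w + 3)) - 11/(6*(w + 2)) - 17/(1470*(w - 2)).
Integrate each term; A/(w−a) gives A·log|w−a|; A/(w−a)² gives −A/(w−a).

-17*log(w - 2)/1470 - 11*log(w + 2)/6 + 907*log(w + 3)/20 - 907*log(w + 4)/3 + 150427*log(w + 5)/588 - 3573/(14*w + 70) + C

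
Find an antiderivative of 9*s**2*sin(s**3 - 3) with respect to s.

-3*cos(s**3 - 3) + C

Let u = s**3 - 3, so du = (3*s**2) ds.
Rewriting, the integral becomes 3·∫ sin(u) du = 3·-cos(u).
Substituting back, u = s**3 - 3.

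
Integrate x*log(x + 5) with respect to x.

x**2*log(x + 5)/2 - x**2/4 + 5*x/2 - 25*log(x + 5)/2 + C

Use integration by parts with u = log(x + 5), dv = x dx.
Then du = 1/(x + 5) dx and v = x**2/2.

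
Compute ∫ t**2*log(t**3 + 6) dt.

Let u = t**3 + 6, so du = (3*t**2) dt.
The integral becomes (1/3)·∫ log(u) du; integrate by parts with u′=log(u), dv′=du.

t**3*log(t**3 + 6)/3 - t**3/3 + 2*log(t**3 + 6) + C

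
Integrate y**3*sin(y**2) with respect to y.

-y**2*cos(y**2)/2 + sin(y**2)/2 + C

Let u = y², du = 2y dy; rewrite as (1/2)∫ u^1·sin(1u) du.
Now integrate by parts 1 time.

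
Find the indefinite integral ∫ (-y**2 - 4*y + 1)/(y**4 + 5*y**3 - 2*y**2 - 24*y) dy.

-11*log(y - 2)/60 + 4*log(y + 3)/15 - log(y**2 + 4*y)/24 + C

Factor the denominator: y*(y - 2)*(y + 3)*(y + 4).
Partial-fraction decomposition: -1/(24*(y + 4)) + 4/(15*(y + 3)) - 11/(60*(y - 2)) - 1/(24*y).
Integrate each term: A/(y−a) contributes A·log|y−a|.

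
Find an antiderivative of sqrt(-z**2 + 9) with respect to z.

z*sqrt(-z**2 + 9)/2 + 9*asin(z/3)/2 + C

Substitute z = 3·sin(θ), so dz = 3·cos(θ) dθ and the radical becomes sqrt(-z**2 + 9) = 3·cos(θ) by the Pythagorean identity.
Integrate the resulting trig expression in θ, then back-substitute θ = asin(z/3), sin(θ) = z/3, cos(θ) = sqrt(-z**2 + 9)/3 (absorbing any constant into C).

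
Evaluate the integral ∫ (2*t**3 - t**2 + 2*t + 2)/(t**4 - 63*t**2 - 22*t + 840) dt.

Factor the denominator: (t - 7)*(t - 4)*(t + 5)*(t + 6).
Partial-fraction decomposition: 239/(65*(t + 6)) - 283/(108*(t + 5)) - 61/(135*(t - 4)) + 653/(468*(t - 7)).
Integrate each term: A/(t−a) contributes A·log|t−a|.

653*log(t - 7)/468 - 61*log(t - 4)/135 - 283*log(t + 5)/108 + 239*log(t + 6)/65 + C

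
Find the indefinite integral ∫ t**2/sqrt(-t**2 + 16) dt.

-t*sqrt(-t**2 + 16)/2 + 8*asin(t/4) + C

Substitute t = 4·sin(θ), so dt = 4·cos(θ) dθ and the radical becomes sqrt(-t**2 + 16) = 4·cos(θ) by the Pythagorean identity.
Integrate the resulting trig expression in θ, then back-substitute θ = asin(t/4), sin(θ) = t/4, cos(θ) = sqrt(-t**2 + 16)/4 (absorbing any constant into C).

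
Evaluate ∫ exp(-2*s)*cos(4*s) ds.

exp(-2*s)*sin(4*s)/5 - exp(-2*s)*cos(4*s)/10 + C

Let I denote the integral. Integrate by parts with u = cos(4*s), dv = exp(-2*s) ds, so v = -exp(-2*s)/2: I = -exp(-2*s)*cos(4*s)/2 − 2·∫ exp(-2*s)*sin(4*s) ds.
Apply parts again with u = sin(4*s), dv = exp(-2*s) ds: ∫ exp(-2*s)*sin(4*s) ds = -exp(-2*s)*sin(4*s)/2 + 2·I. Substituting back brings back I: I = exp(-2*s)*sin(4*s) - exp(-2*s)*cos(4*s)/2 − 4·I.
Solving for I: (1 + 4)·I equals the remaining terms, so I = (1/5)·(exp(-2*s)*sin(4*s) - exp(-2*s)*cos(4*s)/2).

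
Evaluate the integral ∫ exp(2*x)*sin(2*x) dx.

Let I denote the integral. Integrate by parts with u = sin(2*x), dv = exp(2*x) dx, so v = exp(2*x)/2: I = exp(2*x)*sin(2*x)/2 − ∫ exp(2*x)*cos(2*x) dx.
Apply parts again with u = cos(2*x), dv = exp(2*x) dx: ∫ exp(2*x)*cos(2*x) dx = exp(2*x)*cos(2*x)/2 + I. Substituting back brings back I: I = exp(2*x)*sin(2*x)/2 - exp(2*x)*cos(2*x)/2 − I.
Solving for I: (1 + 1)·I equals the remaining terms, so I = (1/2)·(exp(2*x)*sin(2*x)/2 - exp(2*x)*cos(2*x)/2).

exp(2*x)*sin(2*x)/4 - exp(2*x)*cos(2*x)/4 + C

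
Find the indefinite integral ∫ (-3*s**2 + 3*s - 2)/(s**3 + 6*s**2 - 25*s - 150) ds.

-31*log(s - 5)/55 + 46*log(s + 5)/5 - 128*log(s + 6)/11 + C

Factor the denominator: (s - 5)*(s + 5)*(s + 6).
Partial-fraction decomposition: -128/(11*(s + 6)) + 46/(5*(s + 5)) - 31/(55*(s - 5)).
Integrate each term: A/(s−a) contributes A·log|s−a|.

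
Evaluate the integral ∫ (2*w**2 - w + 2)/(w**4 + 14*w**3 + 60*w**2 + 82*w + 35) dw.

Factor the denominator: (w + 1)**2*(w + 5)*(w + 7).
Partial-fraction decomposition: -107/(72*(w + 7)) + 57/(32*(w + 5)) - 85/(288*(w + 1)) + 5/(24*(w + 1)**2).
Integrate each term; A/(w−a) gives A·log|w−a|; A/(w−a)² gives −A/(w−a).

-85*log(w + 1)/288 + 57*log(w + 5)/32 - 107*log(w + 7)/72 - 5/(24*w + 24) + C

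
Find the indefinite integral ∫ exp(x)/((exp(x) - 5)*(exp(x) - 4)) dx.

log(exp(x) - 5) - log(exp(x) - 4) + C

Let u = e^x, du = e^x dx.
The integral becomes ∫ du/((u-4)(u-5)); decompose into partial fractions.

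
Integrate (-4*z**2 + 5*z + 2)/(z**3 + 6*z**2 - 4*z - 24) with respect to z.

Factor the denominator: (z - 2)*(z + 2)*(z + 6).
Partial-fraction decomposition: -43/(8*(z + 6)) + 3/(2*(z + 2)) - 1/(8*(z - 2)).
Integrate each term: A/(z−a) contributes A·log|z−a|.

-log(z - 2)/8 + 3*log(z + 2)/2 - 43*log(z + 6)/8 + C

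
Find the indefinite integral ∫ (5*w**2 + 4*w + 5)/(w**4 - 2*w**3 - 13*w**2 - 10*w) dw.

Factor the denominator: w*(w - 5)*(w + 1)*(w + 2).
Partial-fraction decomposition: -17/(14*(w + 2)) + 1/(w + 1) + 5/(7*(w - 5)) - 1/(2*w).
Integrate each term: A/(w−a) contributes A·log|w−a|.

-log(w)/2 + 5*log(w - 5)/7 + log(w + 1) - 17*log(w + 2)/14 + C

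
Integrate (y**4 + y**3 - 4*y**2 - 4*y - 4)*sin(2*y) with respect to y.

Use integration by parts with u = y**4 + y**3 - 4*y**2 - 4*y - 4, dv = sin(2*y) dy, so v = -cos(2*y)/2.
Apply parts 4 times (tabular method): alternate signs, differentiate u down to 0, integrate dv up.

-y**4*cos(2*y)/2 + y**3*sin(2*y) - y**3*cos(2*y)/2 + 3*y**2*sin(2*y)/4 + 7*y**2*cos(2*y)/2 - 7*y*sin(2*y)/2 + 11*y*cos(2*y)/4 - 11*sin(2*y)/8 + cos(2*y)/4 + C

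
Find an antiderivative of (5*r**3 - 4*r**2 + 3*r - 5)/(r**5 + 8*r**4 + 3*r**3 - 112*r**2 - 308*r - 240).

263*log(r - 4)/2268 - 943*log(r + 2)/108 + 185*log(r + 3)/14 - 745*log(r + 5)/162 - 67/(18*r + 36) + C

Factor the denominator: (r - 4)*(r + 2)**2*(r + 3)*(r + 5).
Partial-fraction decomposition: -745/(162*(r + 5)) + 185/(14*(r + 3)) - 943/(108*(r + 2)) + 67/(18*(r + 2)**2) + 263/(2268*(r - 4)).
Integrate each term; A/(r−a) gives A·log|r−a|; A/(r−a)² gives −A/(r−a).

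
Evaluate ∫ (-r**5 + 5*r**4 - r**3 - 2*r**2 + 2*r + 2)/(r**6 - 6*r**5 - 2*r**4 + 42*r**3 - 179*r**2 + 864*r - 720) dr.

-163*log(r - 5)/1224 - 17*log(r - 4)/60 + log(r - 1)/120 - 233*log(r + 4)/900 - 283*log(r**2 + 9)/1700 - 104*atan(r/3)/1275 + C

Factor the denominator: (r - 5)*(r - 4)*(r - 1)*(r + 4)*(r**2 + 9).
Partial-fraction decomposition: -(283*r + 208)/(850*(r**2 + 9)) - 233/(900*(r + 4)) + 1/(120*(r - 1)) - 17/(60*(r - 4)) - 163/(1224*(r - 5)).
Integrate each term; A/(r−a) gives A·log|r−a|; the (Br+D)/(r²+p²) term gives a log and an atan.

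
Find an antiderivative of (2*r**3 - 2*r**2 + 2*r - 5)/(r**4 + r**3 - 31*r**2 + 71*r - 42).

37*log(r - 3)/20 - 7*log(r - 2)/9 - 3*log(r - 1)/16 + 803*log(r + 7)/720 + C

Factor the denominator: (r - 3)*(r - 2)*(r - 1)*(r + 7).
Partial-fraction decomposition: 803/(720*(r + 7)) - 3/(16*(r - 1)) - 7/(9*(r - 2)) + 37/(20*(r - 3)).
Integrate each term: A/(r−a) contributes A·log|r−a|.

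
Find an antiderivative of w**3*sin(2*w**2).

-w**2*cos(2*w**2)/4 + sin(2*w**2)/8 + C

Let u = w², du = 2w dw; rewrite as (1/2)∫ u^1·sin(2u) du.
Now integrate by parts 1 time.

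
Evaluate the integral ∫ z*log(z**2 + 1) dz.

z**2*log(z**2 + 1)/2 - z**2/2 + log(z**2 + 1)/2 + C

Let u = z**2 + 1, so du = (2*z) dz.
The integral becomes (1/2)·∫ log(u) du; integrate by parts with u′=log(u), dv′=du.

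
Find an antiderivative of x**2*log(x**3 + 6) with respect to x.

x**3*log(x**3 + 6)/3 - x**3/3 + 2*log(x**3 + 6) + C

Let u = x**3 + 6, so du = (3*x**2) dx.
The integral becomes (1/3)·∫ log(u) du; integrate by parts with u′=log(u), dv′=du.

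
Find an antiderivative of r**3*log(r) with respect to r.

Use integration by parts with u = log(r), dv = r**3 dr.
Then du = 1/r dr and v = r**4/4.

r**4*log(r)/4 - r**4/16 + C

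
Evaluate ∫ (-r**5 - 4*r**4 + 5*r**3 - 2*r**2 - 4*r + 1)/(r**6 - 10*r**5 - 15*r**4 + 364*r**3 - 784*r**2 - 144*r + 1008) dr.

-24821*log(r - 7)/2600 + 11975*log(r - 6)/1344 - 19129*log(r - 2)/57600 - log(r + 1)/504 - 293*log(r + 6)/9984 + 71/(480*r - 960) + C

Factor the denominator: (r - 7)*(r - 6)*(r - 2)**2*(r + 1)*(r + 6).
Partial-fraction decomposition: -293/(9984*(r + 6)) - 1/(504*(r + 1)) - 19129/(57600*(r - 2)) - 71/(480*(r - 2)**2) + 11975/(1344*(r - 6)) - 24821/(2600*(r - 7)).
Integrate each term; A/(r−a) gives A·log|r−a|; A/(r−a)² gives −A/(r−a).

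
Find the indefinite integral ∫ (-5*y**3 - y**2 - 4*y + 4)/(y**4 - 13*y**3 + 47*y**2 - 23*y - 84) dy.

Factor the denominator: (y - 7)*(y - 4)*(y - 3)*(y + 1).
Partial-fraction decomposition: -3/(40*(y + 1)) - 19/(2*(y - 3)) + 116/(5*(y - 4)) - 149/(8*(y - 7)).
Integrate each term: A/(y−a) contributes A·log|y−a|.

-149*log(y - 7)/8 + 116*log(y - 4)/5 - 19*log(y - 3)/2 - 3*log(y + 1)/40 + C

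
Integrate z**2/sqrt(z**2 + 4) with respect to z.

Substitute z = 2·tan(θ), so dz = 2·sec(θ)^2 dθ and the radical becomes sqrt(z**2 + 4) = 2·sec(θ) by the Pythagorean identity.
Integrate the resulting trig expression in θ, then back-substitute tan(θ) = z/2, sec(θ) = sqrt(z**2 + 4)/2 (absorbing any constant into C).

z*sqrt(z**2 + 4)/2 - 2*log(z + sqrt(z**2 + 4)) + C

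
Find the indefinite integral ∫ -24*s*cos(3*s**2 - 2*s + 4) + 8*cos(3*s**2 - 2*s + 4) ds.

Let u = 3*s**2 - 2*s + 4, so du = (6*s - 2) ds.
Rewriting, the integral becomes -4·∫ cos(u) du = -4·sin(u).
Substituting back, u = 3*s**2 - 2*s + 4.

-4*sin(3*s**2 - 2*s + 4) + C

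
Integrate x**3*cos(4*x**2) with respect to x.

x**2*sin(4*x**2)/8 + cos(4*x**2)/32 + C

Let u = x², du = 2x dx; rewrite as (1/2)∫ u^1·cos(4u) du.
Now integrate by parts 1 time.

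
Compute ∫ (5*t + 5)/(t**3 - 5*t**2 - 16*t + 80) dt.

10*log(t - 5)/3 - 25*log(t - 4)/8 - 5*log(t + 4)/24 + C

Factor the denominator: (t - 5)*(t - 4)*(t + 4).
Partial-fraction decomposition: -5/(24*(t + 4)) - 25/(8*(t - 4)) + 10/(3*(t - 5)).
Integrate each term: A/(t−a) contributes A·log|t−a|.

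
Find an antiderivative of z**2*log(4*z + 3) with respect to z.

z**3*log(4*z + 3)/3 - z**3/9 + z**2/8 - 3*z/16 + 9*log(4*z + 3)/64 + C

Use integration by parts with u = log(4*z + 3), dv = z**2 dz.
Then du = 4/(4*z + 3) dz and v = z**3/3.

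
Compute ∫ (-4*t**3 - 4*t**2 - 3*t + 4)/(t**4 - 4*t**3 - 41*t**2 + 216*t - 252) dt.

-511*log(t - 6)/78 + 149*log(t - 3)/30 - 25*log(t - 2)/18 - 1201*log(t + 7)/1170 + C

Factor the denominator: (t - 6)*(t - 3)*(t - 2)*(t + 7).
Partial-fraction decomposition: -1201/(1170*(t + 7)) - 25/(18*(t - 2)) + 149/(30*(t - 3)) - 511/(78*(t - 6)).
Integrate each term: A/(t−a) contributes A·log|t−a|.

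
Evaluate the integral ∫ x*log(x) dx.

Use integration by parts with u = log(x), dv = x dx.
Then du = 1/x dx and v = x**2/2.

x**2*log(x)/2 - x**2/4 + C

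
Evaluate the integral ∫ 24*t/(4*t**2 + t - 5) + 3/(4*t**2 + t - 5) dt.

3*log(4*t**2 + t - 5) + C

Let u = 4*t**2 + t - 5, so du = (8*t + 1) dt.
Rewriting, the integral becomes 3·∫ 1/u du = 3·log(u).
Substituting back, u = 4*t**2 + t - 5.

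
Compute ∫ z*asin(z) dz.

z**2*asin(z)/2 + z*sqrt(-z**2 + 1)/4 - asin(z)/4 + C

Use integration by parts with u = arcsin(z), dv = z dz.
Then du = 1/sqrt(-z**2 + 1) dz.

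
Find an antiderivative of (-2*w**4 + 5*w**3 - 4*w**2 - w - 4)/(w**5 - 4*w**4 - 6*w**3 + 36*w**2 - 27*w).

4*log(w)/27 - log(w - 3) - 3*log(w - 1)/8 - 167*log(w + 3)/216 + 35/(18*w - 54) + C

Factor the denominator: w*(w - 3)**2*(w - 1)*(w + 3).
Partial-fraction decomposition: -167/(216*(w + 3)) - 3/(8*(w - 1)) - 1/(w - 3) - 35/(18*(w - 3)**2) + 4/(27*w).
Integrate each term; A/(w−a) gives A·log|w−a|; A/(w−a)² gives −A/(w−a).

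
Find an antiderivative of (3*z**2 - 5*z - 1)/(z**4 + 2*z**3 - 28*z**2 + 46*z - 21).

Factor the denominator: (z - 3)*(z - 1)**2*(z + 7).
Partial-fraction decomposition: -181/(640*(z + 7)) + 1/(128*(z - 1)) + 3/(16*(z - 1)**2) + 11/(40*(z - 3)).
Integrate each term; A/(z−a) gives A·log|z−a|; A/(z−a)² gives −A/(z−a).

11*log(z - 3)/40 + log(z - 1)/128 - 181*log(z + 7)/640 - 3/(16*z - 16) + C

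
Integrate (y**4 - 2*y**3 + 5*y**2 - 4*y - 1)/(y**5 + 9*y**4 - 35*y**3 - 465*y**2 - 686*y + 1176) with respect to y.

Factor the denominator: (y - 7)*(y - 1)*(y + 4)*(y + 6)*(y + 7).
Partial-fraction decomposition: 3359/(336*(y + 7)) - 1931/(182*(y + 6)) + 479/(330*(y + 4)) + 1/(1680*(y - 1)) + 1931/(12012*(y - 7)).
Integrate each term: A/(y−a) contributes A·log|y−a|.

1931*log(y - 7)/12012 + log(y - 1)/1680 + 479*log(y + 4)/330 - 1931*log(y + 6)/182 + 3359*log(y + 7)/336 + C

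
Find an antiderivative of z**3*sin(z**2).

Let u = z², du = 2z dz; rewrite as (1/2)∫ u^1·sin(1u) du.
Now integrate by parts 1 time.

-z**2*cos(z**2)/2 + sin(z**2)/2 + C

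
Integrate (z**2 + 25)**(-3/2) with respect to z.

Substitute z = 5·tan(θ), so dz = 5·sec(θ)^2 dθ and the radical becomes sqrt(z**2 + 25) = 5·sec(θ) by the Pythagorean identity.
Integrate the resulting trig expression in θ, then back-substitute tan(θ) = z/5, sec(θ) = sqrt(z**2 + 25)/5 (absorbing any constant into C).

z/(25*sqrt(z**2 + 25)) + C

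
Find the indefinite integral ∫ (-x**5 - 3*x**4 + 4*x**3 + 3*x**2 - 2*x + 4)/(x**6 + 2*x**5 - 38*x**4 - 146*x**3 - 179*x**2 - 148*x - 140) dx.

-22501*log(x - 7)/48600 - 1522*log(x + 2)/6075 - 839*log(x + 5)/2808 + 2*log(x**2 + 1)/325 + atan(x)/26 - 28/(135*x + 270) + C

Factor the denominator: (x - 7)*(x + 2)**2*(x + 5)*(x**2 + 1).
Partial-fraction decomposition: (8*x + 25)/(650*(x**2 + 1)) - 839/(2808*(x + 5)) - 1522/(6075*(x + 2)) + 28/(135*(x + 2)**2) - 22501/(48600*(x - 7)).
Integrate each term; A/(x−a) gives A·log|x−a|; the (Bx+D)/(x²+p²) term gives a log and an atan.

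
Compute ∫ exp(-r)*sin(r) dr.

Let I denote the integral. Integrate by parts with u = sin(r), dv = exp(-r) dr, so v = -exp(-r): I = -exp(-r)*sin(r) + ∫ exp(-r)*cos(r) dr.
Apply parts again with u = cos(r), dv = exp(-r) dr: ∫ exp(-r)*cos(r) dr = -exp(-r)*cos(r) − I. Substituting back brings back I: I = -exp(-r)*sin(r) - exp(-r)*cos(r) − I.
Solving for I: (1 + 1)·I equals the remaining terms, so I = (1/2)·(-exp(-r)*sin(r) - exp(-r)*cos(r)).

-exp(-r)*sin(r)/2 - exp(-r)*cos(r)/2 + C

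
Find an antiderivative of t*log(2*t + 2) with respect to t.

Use integration by parts with u = log(2*t + 2), dv = t dt.
Then du = 2/(2*t + 2) dt and v = t**2/2.

t**2*log(2*t + 2)/2 - t**2/4 + t/2 - log(t + 1)/2 + C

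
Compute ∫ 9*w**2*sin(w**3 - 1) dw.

-3*cos(w**3 - 1) + C

Let u = w**3 - 1, so du = (3*w**2) dw.
Rewriting, the integral becomes 3·∫ sin(u) du = 3·-cos(u).
Substituting back, u = w**3 - 1.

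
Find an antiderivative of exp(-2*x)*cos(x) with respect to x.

Let I denote the integral. Integrate by parts with u = cos(x), dv = exp(-2*x) dx, so v = -exp(-2*x)/2: I = -exp(-2*x)*cos(x)/2 − (1/2)·∫ exp(-2*x)*sin(x) dx.
Apply parts again with u = sin(x), dv = exp(-2*x) dx: ∫ exp(-2*x)*sin(x) dx = -exp(-2*x)*sin(x)/2 + (1/2)·I. Substituting back brings back I: I = exp(-2*x)*sin(x)/4 - exp(-2*x)*cos(x)/2 − (1/4)·I.
Solving for I: (1 + 1/4)·I equals the remaining terms, so I = (4/5)·(exp(-2*x)*sin(x)/4 - exp(-2*x)*cos(x)/2).

exp(-2*x)*sin(x)/5 - 2*exp(-2*x)*cos(x)/5 + C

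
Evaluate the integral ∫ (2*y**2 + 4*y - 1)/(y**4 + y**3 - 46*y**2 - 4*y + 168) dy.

95*log(y - 6)/416 - 5*log(y - 2)/48 - log(y + 2)/160 - 23*log(y + 7)/195 + C

Factor the denominator: (y - 6)*(y - 2)*(y + 2)*(y + 7).
Partial-fraction decomposition: -23/(195*(y + 7)) - 1/(160*(y + 2)) - 5/(48*(y - 2)) + 95/(416*(y - 6)).
Integrate each term: A/(y−a) contributes A·log|y−a|.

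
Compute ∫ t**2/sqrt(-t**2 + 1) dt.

Substitute t = sin(θ), so dt = cos(θ) dθ and the radical becomes sqrt(-t**2 + 1) = cos(θ) by the Pythagorean identity.
Integrate the resulting trig expression in θ, then back-substitute θ = asin(t), sin(θ) = t, cos(θ) = sqrt(-t**2 + 1) (absorbing any constant into C).

-t*sqrt(-t**2 + 1)/2 + asin(t)/2 + C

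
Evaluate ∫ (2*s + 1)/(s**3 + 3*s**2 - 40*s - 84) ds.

log(s - 6)/8 + 3*log(s + 2)/40 - log(s + 7)/5 + C

Factor the denominator: (s - 6)*(s + 2)*(s + 7).
Partial-fraction decomposition: -1/(5*(s + 7)) + 3/(40*(s + 2)) + 1/(8*(s - 6)).
Integrate each term: A/(s−a) contributes A·log|s−a|.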